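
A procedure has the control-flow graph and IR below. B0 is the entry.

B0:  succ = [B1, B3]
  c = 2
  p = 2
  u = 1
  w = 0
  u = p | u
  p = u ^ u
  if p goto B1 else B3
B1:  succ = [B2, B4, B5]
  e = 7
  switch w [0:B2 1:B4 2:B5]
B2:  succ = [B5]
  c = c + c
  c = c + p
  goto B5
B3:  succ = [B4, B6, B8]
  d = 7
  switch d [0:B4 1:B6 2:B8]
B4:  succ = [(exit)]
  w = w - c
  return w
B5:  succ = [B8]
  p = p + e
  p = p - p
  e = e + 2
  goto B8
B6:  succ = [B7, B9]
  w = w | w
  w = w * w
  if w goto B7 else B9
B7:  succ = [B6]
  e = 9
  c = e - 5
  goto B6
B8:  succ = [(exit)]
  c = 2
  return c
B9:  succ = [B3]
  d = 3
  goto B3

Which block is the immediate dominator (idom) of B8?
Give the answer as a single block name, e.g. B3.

idom tree: B1←B0 B2←B1 B3←B0 B4←B0 B5←B1 B6←B3 B7←B6 B8←B0 B9←B6
Dom∩ at merges:
  B3: preds {B0,B9}: {B0} ∩ {B0,B3,B6,B9} = {B0}; idom=B0
  B4: preds {B1,B3}: {B0,B1} ∩ {B0,B3} = {B0}; idom=B0
  B5: preds {B1,B2}: {B0,B1} ∩ {B0,B1,B2} = {B0,B1}; idom=B1
  B6: preds {B3,B7}: {B0,B3} ∩ {B0,B3,B6,B7} = {B0,B3}; idom=B3
  B8: preds {B3,B5}: {B0,B3} ∩ {B0,B1,B5} = {B0}; idom=B0

idom(B8) = B0

Answer: B0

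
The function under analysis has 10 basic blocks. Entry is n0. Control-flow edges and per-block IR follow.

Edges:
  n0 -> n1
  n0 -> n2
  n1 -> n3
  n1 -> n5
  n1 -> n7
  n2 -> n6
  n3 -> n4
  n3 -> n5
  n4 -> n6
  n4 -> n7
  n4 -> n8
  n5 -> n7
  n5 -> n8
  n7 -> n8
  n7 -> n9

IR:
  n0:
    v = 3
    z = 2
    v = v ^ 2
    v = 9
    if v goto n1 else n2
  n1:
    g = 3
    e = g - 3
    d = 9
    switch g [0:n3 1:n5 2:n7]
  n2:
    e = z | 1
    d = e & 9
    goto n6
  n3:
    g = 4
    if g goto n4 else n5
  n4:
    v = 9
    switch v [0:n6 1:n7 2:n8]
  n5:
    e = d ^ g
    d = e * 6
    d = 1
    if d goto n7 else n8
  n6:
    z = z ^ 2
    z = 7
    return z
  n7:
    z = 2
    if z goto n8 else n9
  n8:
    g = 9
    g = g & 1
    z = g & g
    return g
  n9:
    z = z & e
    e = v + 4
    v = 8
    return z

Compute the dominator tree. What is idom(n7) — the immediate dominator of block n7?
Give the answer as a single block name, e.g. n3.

Answer: n1

Derivation:
idom tree: n1←n0 n2←n0 n3←n1 n4←n3 n5←n1 n6←n0 n7←n1 n8←n1 n9←n7
Dom∩ at merges:
  n5: preds {n1,n3}: {n0,n1} ∩ {n0,n1,n3} = {n0,n1}; idom=n1
  n6: preds {n2,n4}: {n0,n2} ∩ {n0,n1,n3,n4} = {n0}; idom=n0
  n7: preds {n1,n4,n5}: {n0,n1} ∩ {n0,n1,n3,n4} ∩ {n0,n1,n5} = {n0,n1}; idom=n1
  n8: preds {n4,n5,n7}: {n0,n1,n3,n4} ∩ {n0,n1,n5} ∩ {n0,n1,n7} = {n0,n1}; idom=n1

idom(n7) = n1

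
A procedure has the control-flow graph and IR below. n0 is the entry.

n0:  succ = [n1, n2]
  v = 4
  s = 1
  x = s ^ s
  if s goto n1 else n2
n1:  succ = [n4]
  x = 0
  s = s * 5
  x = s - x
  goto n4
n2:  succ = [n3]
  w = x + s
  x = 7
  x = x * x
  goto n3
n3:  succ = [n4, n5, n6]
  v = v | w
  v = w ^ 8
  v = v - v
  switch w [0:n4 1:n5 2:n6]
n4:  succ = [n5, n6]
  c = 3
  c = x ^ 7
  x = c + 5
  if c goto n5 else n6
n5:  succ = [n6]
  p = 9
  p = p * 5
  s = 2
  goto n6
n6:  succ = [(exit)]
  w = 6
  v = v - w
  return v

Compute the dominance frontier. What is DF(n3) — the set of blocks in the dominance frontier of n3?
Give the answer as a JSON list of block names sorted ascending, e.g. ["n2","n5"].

idom tree: n1←n0 n2←n0 n3←n2 n4←n0 n5←n0 n6←n0
Dom at joins:
  n4: preds {n1,n3}: {n0,n1} ∩ {n0,n2,n3} = {n0}; idom=n0
  n5: preds {n3,n4}: {n0,n2,n3} ∩ {n0,n4} = {n0}; idom=n0
  n6: preds {n3,n4,n5}: {n0,n2,n3} ∩ {n0,n4} ∩ {n0,n5} = {n0}; idom=n0

Frontier:
  n4←n1: walk n1 to n0
  n4←n3: walk n3→n2 to n0
  n5←n3: walk n3→n2 to n0
  n5←n4: walk n4 to n0
  n6←n3: walk n3→n2 to n0
  n6←n4: walk n4 to n0
  n6←n5: walk n5 to n0
  n0 → ∅
  n1 → {n4}
  n2 → {n4,n5,n6}
  n3 → {n4,n5,n6}
  n4 → {n5,n6}
  n5 → {n6}
  n6 → ∅

DF(n3) = ["n4", "n5", "n6"]

Answer: ["n4", "n5", "n6"]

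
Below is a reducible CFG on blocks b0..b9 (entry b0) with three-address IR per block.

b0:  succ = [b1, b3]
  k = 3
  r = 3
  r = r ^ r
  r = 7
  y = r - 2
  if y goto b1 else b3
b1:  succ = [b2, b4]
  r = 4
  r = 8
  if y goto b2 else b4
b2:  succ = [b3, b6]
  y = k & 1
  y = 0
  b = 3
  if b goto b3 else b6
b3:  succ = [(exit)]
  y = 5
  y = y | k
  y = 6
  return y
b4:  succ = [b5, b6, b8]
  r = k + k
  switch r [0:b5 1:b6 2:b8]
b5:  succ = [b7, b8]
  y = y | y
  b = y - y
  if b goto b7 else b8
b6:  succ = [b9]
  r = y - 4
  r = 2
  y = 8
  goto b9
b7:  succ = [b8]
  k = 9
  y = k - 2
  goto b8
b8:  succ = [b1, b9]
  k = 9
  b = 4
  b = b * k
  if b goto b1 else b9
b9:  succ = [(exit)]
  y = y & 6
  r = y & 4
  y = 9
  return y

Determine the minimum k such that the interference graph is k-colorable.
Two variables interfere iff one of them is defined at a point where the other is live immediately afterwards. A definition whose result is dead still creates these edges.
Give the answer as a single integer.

Block summaries:
  b0: {k,r,y} / ∅
  b1: {r} / {y}
  b2: {b,y} / {k}
  b3: {y} / {k}
  b4: {r} / {k}
  b5: {b,y} / {y}
  b6: {r,y} / {y}
  b7: {k,y} / ∅
  b8: {b,k} / ∅
  b9: {r,y} / {y}

Liveness:
  live b0: ∅→{k,y}
  live b1: {k,y}→{k,y}
  live b2: {k}→{k,y}
  live b3: {k}→∅
  live b4: {k,y}→{y}
  live b5: {y}→{y}
  live b6: {y}→{y}
  live b7: ∅→{y}
  live b8: {y}→{k,y}
  live b9: {y}→∅

Interference:
  b — {k,y}
  k — {b,r,y}
  r — {k,y}
  y — {b,k,r}

Colouring:
  clique {b,k,y} ⇒ need ≥ 3
  assign b→r2 k→r0 r→r2 y→r1 — no edge inside a register ⇒ χ ≤ 3
  χ = 3

Answer: 3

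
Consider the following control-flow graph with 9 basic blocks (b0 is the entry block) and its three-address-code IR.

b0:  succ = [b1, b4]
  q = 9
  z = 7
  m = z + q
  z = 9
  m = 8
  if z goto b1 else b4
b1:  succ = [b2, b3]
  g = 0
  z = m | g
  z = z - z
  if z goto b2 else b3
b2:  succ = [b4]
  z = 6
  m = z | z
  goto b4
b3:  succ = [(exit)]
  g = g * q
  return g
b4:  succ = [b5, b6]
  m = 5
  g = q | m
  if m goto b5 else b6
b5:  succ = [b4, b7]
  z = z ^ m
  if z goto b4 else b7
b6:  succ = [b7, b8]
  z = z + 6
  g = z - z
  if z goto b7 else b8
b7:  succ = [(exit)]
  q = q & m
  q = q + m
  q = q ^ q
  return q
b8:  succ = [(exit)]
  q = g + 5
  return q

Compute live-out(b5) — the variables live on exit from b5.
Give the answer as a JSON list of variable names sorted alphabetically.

Answer: ["m", "q", "z"]

Analysis:
def/use:
  b0 def {m,q,z} use ∅
  b1 def {g,z} use {m}
  b2 def {m,z} use ∅
  b3 def {g} use {g,q}
  b4 def {g,m} use {q}
  b5 def {z} use {m,z}
  b6 def {g,z} use {z}
  b7 def {q} use {m,q}
  b8 def {q} use {g}

Backward fixpoint:
  b0 li=∅ lo={m,q,z}
  b1 li={m,q} lo={g,q}
  b2 li={q} lo={q,z}
  b3 li={g,q} lo=∅
  b4 li={q,z} lo={m,q,z}
  b5 li={m,q,z} lo={m,q,z}
  b6 li={m,q,z} lo={g,m,q}
  b7 li={m,q} lo=∅
  b8 li={g} lo=∅

live-out(b5) = ["m", "q", "z"]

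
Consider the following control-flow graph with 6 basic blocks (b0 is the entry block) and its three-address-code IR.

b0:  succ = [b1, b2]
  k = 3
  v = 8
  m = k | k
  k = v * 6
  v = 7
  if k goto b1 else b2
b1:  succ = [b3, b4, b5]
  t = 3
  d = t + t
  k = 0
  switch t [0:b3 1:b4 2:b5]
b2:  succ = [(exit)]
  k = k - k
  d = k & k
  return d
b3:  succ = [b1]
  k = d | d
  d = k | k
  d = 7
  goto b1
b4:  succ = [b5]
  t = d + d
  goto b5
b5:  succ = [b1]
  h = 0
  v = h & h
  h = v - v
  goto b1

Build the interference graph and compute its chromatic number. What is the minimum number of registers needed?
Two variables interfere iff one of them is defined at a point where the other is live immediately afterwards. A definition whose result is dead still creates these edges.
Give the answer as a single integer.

Answer: 3

Working:
Block summaries:
  b0: {k,m,v} / ∅
  b1: {d,k,t} / ∅
  b2: {d,k} / {k}
  b3: {d,k} / {d}
  b4: {t} / {d}
  b5: {h,v} / ∅

Live sets:
  b0 li=∅ lo={k}
  b1 li=∅ lo={d}
  b2 li={k} lo=∅
  b3 li={d} lo=∅
  b4 li={d} lo=∅
  b5 li=∅ lo=∅

Interference:
  d↔{k,t}
  h↔∅
  k↔{d,t,v}
  m↔{v}
  t↔{d,k}
  v↔{k,m}

Registers:
  {d,k,t} pairwise interfere (3-clique) ⇒ χ ≥ 3
  3-colouring: c0={h,k,m}  c1={d,v}  c2={t}
  χ = 3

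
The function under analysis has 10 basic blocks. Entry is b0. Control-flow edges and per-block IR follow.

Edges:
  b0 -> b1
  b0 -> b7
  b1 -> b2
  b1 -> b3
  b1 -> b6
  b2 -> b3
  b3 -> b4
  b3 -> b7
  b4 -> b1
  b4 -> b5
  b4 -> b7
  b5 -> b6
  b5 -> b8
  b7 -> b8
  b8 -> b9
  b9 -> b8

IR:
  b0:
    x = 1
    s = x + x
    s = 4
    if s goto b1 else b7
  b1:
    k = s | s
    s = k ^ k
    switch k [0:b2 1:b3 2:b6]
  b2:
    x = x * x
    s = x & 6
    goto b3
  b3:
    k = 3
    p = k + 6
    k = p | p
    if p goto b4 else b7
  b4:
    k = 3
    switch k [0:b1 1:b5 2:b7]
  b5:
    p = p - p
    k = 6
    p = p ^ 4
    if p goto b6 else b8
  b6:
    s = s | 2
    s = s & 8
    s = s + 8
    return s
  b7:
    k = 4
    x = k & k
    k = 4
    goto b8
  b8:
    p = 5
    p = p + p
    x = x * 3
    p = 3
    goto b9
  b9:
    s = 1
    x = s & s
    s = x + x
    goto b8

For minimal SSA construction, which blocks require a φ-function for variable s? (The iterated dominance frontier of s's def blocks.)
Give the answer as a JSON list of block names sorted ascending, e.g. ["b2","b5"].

idom tree: b1←b0 b2←b1 b3←b1 b4←b3 b5←b4 b6←b1 b7←b0 b8←b0 b9←b8
Dom at joins:
  b1: preds {b0,b4}: {b0} ∩ {b0,b1,b3,b4} = {b0}; idom=b0
  b3: preds {b1,b2}: {b0,b1} ∩ {b0,b1,b2} = {b0,b1}; idom=b1
  b6: preds {b1,b5}: {b0,b1} ∩ {b0,b1,b3,b4,b5} = {b0,b1}; idom=b1
  b7: preds {b0,b3,b4}: {b0} ∩ {b0,b1,b3} ∩ {b0,b1,b3,b4} = {b0}; idom=b0
  b8: preds {b5,b7,b9}: {b0,b1,b3,b4,b5} ∩ {b0,b7} ∩ {b0,b8,b9} = {b0}; idom=b0

DF walk-up:
  join b1 pred b0: · stop@b0
  join b1 pred b4: b4→b3→b1 stop@b0
  join b3 pred b1: · stop@b1
  join b3 pred b2: b2 stop@b1
  join b6 pred b1: · stop@b1
  join b6 pred b5: b5→b4→b3 stop@b1
  join b7 pred b0: · stop@b0
  join b7 pred b3: b3→b1 stop@b0
  join b7 pred b4: b4→b3→b1 stop@b0
  join b8 pred b5: b5→b4→b3→b1 stop@b0
  join b8 pred b7: b7 stop@b0
  join b8 pred b9: b9→b8 stop@b0
  b0 → ∅
  b1 → {b1,b7,b8}
  b2 → {b3}
  b3 → {b1,b6,b7,b8}
  b4 → {b1,b6,b7,b8}
  b5 → {b6,b8}
  b6 → ∅
  b7 → {b8}
  b8 → {b8}
  b9 → {b8}

φ for s: defs {b0,b1,b2,b6,b9}
  DF⁺ = {b1,b3,b6,b7,b8}

Answer: ["b1", "b3", "b6", "b7", "b8"]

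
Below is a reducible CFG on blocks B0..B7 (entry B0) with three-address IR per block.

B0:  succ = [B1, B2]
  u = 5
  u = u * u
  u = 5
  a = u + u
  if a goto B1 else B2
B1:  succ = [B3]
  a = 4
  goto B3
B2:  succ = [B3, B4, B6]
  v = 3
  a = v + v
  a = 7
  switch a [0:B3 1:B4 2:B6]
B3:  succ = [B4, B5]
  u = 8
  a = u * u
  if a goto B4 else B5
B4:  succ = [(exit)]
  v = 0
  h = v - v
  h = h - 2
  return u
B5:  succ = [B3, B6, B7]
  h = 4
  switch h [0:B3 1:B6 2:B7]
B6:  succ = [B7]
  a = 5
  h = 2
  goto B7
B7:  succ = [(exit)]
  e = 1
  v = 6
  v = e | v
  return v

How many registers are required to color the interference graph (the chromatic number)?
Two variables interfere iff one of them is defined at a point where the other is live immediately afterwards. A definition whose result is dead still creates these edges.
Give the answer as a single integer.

Answer: 2

Analysis:
Per-block:
  B0 def {a,u} use ∅
  B1 def {a} use ∅
  B2 def {a,v} use ∅
  B3 def {a,u} use ∅
  B4 def {h,v} use {u}
  B5 def {h} use ∅
  B6 def {a,h} use ∅
  B7 def {e,v} use ∅

Liveness:
  live B0: ∅→{u}
  live B1: ∅→∅
  live B2: {u}→{u}
  live B3: ∅→{u}
  live B4: {u}→∅
  live B5: ∅→∅
  live B6: ∅→∅
  live B7: ∅→∅

Interference:
  a↔{u}
  e↔{v}
  h↔{u}
  u↔{a,h,v}
  v↔{e,u}

Chromatic number:
  lower bound: {a,u} mutually conflict ⇒ χ ≥ 2
  assign a→R1 e→R0 h→R1 u→R0 v→R1 — no edge inside a register ⇒ χ ≤ 2
  χ = 2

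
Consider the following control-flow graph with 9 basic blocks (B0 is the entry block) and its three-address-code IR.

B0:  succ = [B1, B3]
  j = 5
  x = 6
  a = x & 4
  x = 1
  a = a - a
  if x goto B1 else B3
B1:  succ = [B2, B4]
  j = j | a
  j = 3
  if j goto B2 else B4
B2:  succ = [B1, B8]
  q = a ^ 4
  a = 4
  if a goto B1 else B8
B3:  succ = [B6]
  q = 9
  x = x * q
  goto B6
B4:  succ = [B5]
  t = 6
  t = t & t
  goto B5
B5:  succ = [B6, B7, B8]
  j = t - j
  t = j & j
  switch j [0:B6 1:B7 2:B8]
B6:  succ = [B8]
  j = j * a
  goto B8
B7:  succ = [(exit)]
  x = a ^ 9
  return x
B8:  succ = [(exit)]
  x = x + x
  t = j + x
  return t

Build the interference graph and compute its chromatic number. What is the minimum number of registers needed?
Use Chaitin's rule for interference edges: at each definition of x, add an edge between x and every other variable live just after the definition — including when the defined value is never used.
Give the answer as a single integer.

def/use:
  B0: {a,j,x} / ∅
  B1: {j} / {a,j}
  B2: {a,q} / {a}
  B3: {q,x} / {x}
  B4: {t} / ∅
  B5: {j,t} / {j,t}
  B6: {j} / {a,j}
  B7: {x} / {a}
  B8: {t,x} / {j,x}

Live sets:
  B0 li=∅ lo={a,j,x}
  B1 li={a,j,x} lo={a,j,x}
  B2 li={a,j,x} lo={a,j,x}
  B3 li={a,j,x} lo={a,j,x}
  B4 li={a,j,x} lo={a,j,t,x}
  B5 li={a,j,t,x} lo={a,j,x}
  B6 li={a,j,x} lo={j,x}
  B7 li={a} lo=∅
  B8 li={j,x} lo=∅

Interference:
  a — {j,q,t,x}
  j — {a,q,t,x}
  q — {a,j,x}
  t — {a,j,x}
  x — {a,j,q,t}

Colouring:
  {a,j,q,x} pairwise interfere (4-clique) ⇒ χ ≥ 4
  4-colouring: R0={a}  R1={j}  R2={x}  R3={q,t}
  χ = 4

Answer: 4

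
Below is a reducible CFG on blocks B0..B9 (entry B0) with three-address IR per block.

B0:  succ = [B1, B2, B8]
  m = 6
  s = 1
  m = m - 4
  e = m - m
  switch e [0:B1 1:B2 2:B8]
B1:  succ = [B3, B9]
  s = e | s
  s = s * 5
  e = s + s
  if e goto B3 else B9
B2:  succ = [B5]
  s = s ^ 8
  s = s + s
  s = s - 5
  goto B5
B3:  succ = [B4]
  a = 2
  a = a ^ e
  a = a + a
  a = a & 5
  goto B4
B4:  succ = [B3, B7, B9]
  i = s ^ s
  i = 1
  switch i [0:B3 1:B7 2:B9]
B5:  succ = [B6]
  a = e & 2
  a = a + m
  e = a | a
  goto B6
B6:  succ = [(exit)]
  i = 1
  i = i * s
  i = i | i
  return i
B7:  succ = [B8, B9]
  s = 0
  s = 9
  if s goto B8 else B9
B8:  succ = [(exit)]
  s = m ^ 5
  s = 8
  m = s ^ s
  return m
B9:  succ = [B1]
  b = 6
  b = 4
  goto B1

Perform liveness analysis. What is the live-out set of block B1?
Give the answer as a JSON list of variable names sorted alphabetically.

Answer: ["e", "m", "s"]

Working:
Block summaries:
  B0: def={e,m,s} ue=∅
  B1: def={e,s} ue={e,s}
  B2: def={s} ue={s}
  B3: def={a} ue={e}
  B4: def={i} ue={s}
  B5: def={a,e} ue={e,m}
  B6: def={i} ue={s}
  B7: def={s} ue=∅
  B8: def={m,s} ue={m}
  B9: def={b} ue=∅

Liveness:
  B0: in=∅ out={e,m,s}
  B1: in={e,m,s} out={e,m,s}
  B2: in={e,m,s} out={e,m,s}
  B3: in={e,m,s} out={e,m,s}
  B4: in={e,m,s} out={e,m,s}
  B5: in={e,m,s} out={s}
  B6: in={s} out=∅
  B7: in={e,m} out={e,m,s}
  B8: in={m} out=∅
  B9: in={e,m,s} out={e,m,s}

live-out(B1) = ["e", "m", "s"]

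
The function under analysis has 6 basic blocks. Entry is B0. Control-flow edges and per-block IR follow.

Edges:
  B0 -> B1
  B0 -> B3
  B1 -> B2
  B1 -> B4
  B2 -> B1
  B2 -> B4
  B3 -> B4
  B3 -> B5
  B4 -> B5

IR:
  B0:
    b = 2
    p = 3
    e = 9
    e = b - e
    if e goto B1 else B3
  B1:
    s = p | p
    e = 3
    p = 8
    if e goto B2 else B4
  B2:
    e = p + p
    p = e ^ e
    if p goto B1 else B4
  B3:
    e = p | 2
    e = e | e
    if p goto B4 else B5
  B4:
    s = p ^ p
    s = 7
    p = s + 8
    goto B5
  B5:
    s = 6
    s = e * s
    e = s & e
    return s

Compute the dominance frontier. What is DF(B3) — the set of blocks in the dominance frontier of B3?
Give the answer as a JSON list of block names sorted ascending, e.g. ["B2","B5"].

idom tree: B1←B0 B2←B1 B3←B0 B4←B0 B5←B0
Join-block Dom:
  B1: preds {B0,B2}: {B0} ∩ {B0,B1,B2} = {B0}; idom=B0
  B4: preds {B1,B2,B3}: {B0,B1} ∩ {B0,B1,B2} ∩ {B0,B3} = {B0}; idom=B0
  B5: preds {B3,B4}: {B0,B3} ∩ {B0,B4} = {B0}; idom=B0

DF derivation:
  join B1 pred B0: · stop@B0
  join B1 pred B2: B2→B1 stop@B0
  join B4 pred B1: B1 stop@B0
  join B4 pred B2: B2→B1 stop@B0
  join B4 pred B3: B3 stop@B0
  join B5 pred B3: B3 stop@B0
  join B5 pred B4: B4 stop@B0
  B0 → ∅
  B1 → {B1,B4}
  B2 → {B1,B4}
  B3 → {B4,B5}
  B4 → {B5}
  B5 → ∅

DF(B3) = ["B4", "B5"]

Answer: ["B4", "B5"]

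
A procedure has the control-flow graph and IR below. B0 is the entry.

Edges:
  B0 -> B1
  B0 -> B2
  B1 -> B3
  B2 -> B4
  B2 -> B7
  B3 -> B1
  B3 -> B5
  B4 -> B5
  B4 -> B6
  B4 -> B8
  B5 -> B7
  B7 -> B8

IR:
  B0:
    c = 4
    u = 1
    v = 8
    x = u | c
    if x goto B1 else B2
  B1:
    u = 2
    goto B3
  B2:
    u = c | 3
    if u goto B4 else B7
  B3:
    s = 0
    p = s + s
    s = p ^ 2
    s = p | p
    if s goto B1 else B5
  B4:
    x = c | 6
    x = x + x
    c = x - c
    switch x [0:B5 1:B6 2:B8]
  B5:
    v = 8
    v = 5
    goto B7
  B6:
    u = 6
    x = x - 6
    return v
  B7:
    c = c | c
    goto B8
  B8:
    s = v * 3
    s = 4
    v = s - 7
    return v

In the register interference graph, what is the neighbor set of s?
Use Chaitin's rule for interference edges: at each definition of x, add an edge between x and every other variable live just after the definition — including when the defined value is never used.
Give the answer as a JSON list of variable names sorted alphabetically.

Block summaries:
  B0: def={c,u,v,x} ue=∅
  B1: def={u} ue=∅
  B2: def={u} ue={c}
  B3: def={p,s} ue=∅
  B4: def={c,x} ue={c}
  B5: def={v} ue=∅
  B6: def={u,x} ue={v,x}
  B7: def={c} ue={c}
  B8: def={s,v} ue={v}

Live sets:
  live B0: ∅→{c,v}
  live B1: {c}→{c}
  live B2: {c,v}→{c,v}
  live B3: {c}→{c}
  live B4: {c,v}→{c,v,x}
  live B5: {c}→{c,v}
  live B6: {v,x}→∅
  live B7: {c,v}→{v}
  live B8: {v}→∅

Interference:
  c — {p,s,u,v,x}
  p — {c,s}
  s — {c,p}
  u — {c,v,x}
  v — {c,u,x}
  x — {c,u,v}

N(s) = ["c", "p"]

Answer: ["c", "p"]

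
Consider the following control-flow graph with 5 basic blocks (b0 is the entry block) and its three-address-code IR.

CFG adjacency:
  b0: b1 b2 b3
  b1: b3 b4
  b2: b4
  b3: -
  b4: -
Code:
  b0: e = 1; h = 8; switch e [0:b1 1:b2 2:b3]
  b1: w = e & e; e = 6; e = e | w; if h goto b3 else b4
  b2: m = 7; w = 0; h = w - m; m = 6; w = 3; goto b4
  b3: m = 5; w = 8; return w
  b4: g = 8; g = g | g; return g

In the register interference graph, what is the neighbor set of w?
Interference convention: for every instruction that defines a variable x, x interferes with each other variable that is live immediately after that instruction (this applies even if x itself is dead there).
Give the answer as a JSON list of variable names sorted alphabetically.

def/use:
  b0: def={e,h} ue=∅
  b1: def={e,w} ue={e,h}
  b2: def={h,m,w} ue=∅
  b3: def={m,w} ue=∅
  b4: def={g} ue=∅

Backward fixpoint:
  b0: in=∅ out={e,h}
  b1: in={e,h} out=∅
  b2: in=∅ out=∅
  b3: in=∅ out=∅
  b4: in=∅ out=∅

Conflict graph:
  e: {h,w}
  g: ∅
  h: {e,w}
  m: {w}
  w: {e,h,m}

N(w) = ["e", "h", "m"]

Answer: ["e", "h", "m"]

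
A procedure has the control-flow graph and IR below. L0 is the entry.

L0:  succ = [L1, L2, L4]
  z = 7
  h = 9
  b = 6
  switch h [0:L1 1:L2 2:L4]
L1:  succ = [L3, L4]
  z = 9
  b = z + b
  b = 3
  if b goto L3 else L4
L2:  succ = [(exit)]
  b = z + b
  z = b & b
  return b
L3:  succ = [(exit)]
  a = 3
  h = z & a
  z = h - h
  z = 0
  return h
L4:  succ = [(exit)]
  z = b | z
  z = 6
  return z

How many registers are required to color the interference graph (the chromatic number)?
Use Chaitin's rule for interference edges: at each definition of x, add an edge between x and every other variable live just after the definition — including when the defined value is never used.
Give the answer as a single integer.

Answer: 3

Analysis:
Block summaries:
  L0: {b,h,z} / ∅
  L1: {b,z} / {b}
  L2: {b,z} / {b,z}
  L3: {a,h,z} / {z}
  L4: {z} / {b,z}

Live sets:
  live L0: ∅→{b,z}
  live L1: {b}→{b,z}
  live L2: {b,z}→∅
  live L3: {z}→∅
  live L4: {b,z}→∅

Conflict graph:
  a↔{z}
  b↔{h,z}
  h↔{b,z}
  z↔{a,b,h}

Chromatic number:
  clique {b,h,z} ⇒ need ≥ 3
  3-colouring: r0={z}  r1={a,b}  r2={h}
  χ = 3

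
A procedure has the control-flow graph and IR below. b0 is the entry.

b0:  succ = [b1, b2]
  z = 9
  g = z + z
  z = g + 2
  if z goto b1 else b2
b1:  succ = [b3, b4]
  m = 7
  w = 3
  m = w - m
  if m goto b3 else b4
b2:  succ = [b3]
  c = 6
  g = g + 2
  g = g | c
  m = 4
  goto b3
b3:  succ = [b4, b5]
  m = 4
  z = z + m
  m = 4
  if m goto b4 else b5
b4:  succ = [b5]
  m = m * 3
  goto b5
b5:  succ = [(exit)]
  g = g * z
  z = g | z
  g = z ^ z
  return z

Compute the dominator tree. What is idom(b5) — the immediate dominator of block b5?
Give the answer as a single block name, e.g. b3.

Answer: b0

Derivation:
idom tree: b1←b0 b2←b0 b3←b0 b4←b0 b5←b0
Dom∩ at merges:
  b3: preds {b1,b2}: {b0,b1} ∩ {b0,b2} = {b0}; idom=b0
  b4: preds {b1,b3}: {b0,b1} ∩ {b0,b3} = {b0}; idom=b0
  b5: preds {b3,b4}: {b0,b3} ∩ {b0,b4} = {b0}; idom=b0

idom(b5) = b0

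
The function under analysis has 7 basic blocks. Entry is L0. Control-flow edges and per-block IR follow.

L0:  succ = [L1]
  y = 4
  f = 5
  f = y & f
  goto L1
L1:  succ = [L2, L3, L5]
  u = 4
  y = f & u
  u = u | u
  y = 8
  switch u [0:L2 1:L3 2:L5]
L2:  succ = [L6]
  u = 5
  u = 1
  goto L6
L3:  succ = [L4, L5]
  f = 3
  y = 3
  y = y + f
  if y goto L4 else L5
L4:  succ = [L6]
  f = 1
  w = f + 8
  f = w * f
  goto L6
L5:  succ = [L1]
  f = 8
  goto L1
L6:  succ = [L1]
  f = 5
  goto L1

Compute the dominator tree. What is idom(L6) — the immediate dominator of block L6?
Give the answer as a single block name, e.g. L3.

Answer: L1

Working:
idom tree: L1←L0 L2←L1 L3←L1 L4←L3 L5←L1 L6←L1
Join-block Dom:
  L1: preds {L0,L5,L6}: {L0} ∩ {L0,L1,L5} ∩ {L0,L1,L6} = {L0}; idom=L0
  L5: preds {L1,L3}: {L0,L1} ∩ {L0,L1,L3} = {L0,L1}; idom=L1
  L6: preds {L2,L4}: {L0,L1,L2} ∩ {L0,L1,L3,L4} = {L0,L1}; idom=L1

idom(L6) = L1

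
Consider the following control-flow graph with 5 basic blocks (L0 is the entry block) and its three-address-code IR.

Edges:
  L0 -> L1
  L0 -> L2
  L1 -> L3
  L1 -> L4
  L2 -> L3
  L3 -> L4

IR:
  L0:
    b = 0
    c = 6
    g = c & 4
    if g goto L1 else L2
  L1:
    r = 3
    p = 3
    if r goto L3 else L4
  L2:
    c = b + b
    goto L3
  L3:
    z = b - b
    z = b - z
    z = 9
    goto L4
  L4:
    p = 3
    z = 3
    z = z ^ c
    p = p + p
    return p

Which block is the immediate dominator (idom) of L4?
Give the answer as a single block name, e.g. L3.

idom tree: L1←L0 L2←L0 L3←L0 L4←L0
Dom at joins:
  L3: preds {L1,L2}: {L0,L1} ∩ {L0,L2} = {L0}; idom=L0
  L4: preds {L1,L3}: {L0,L1} ∩ {L0,L3} = {L0}; idom=L0

idom(L4) = L0

Answer: L0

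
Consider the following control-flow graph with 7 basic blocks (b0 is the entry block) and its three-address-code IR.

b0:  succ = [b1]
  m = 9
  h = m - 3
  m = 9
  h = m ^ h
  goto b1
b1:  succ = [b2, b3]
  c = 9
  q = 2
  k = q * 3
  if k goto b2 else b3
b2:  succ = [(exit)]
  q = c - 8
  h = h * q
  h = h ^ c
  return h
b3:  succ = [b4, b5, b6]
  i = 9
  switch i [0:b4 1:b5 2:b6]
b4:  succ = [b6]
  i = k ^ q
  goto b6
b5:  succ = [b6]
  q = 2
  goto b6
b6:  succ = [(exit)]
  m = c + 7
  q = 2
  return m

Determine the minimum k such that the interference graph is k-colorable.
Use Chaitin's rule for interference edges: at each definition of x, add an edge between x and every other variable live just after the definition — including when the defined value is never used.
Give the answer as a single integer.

Answer: 4

Analysis:
Block summaries:
  b0: {h,m} / ∅
  b1: {c,k,q} / ∅
  b2: {h,q} / {c,h}
  b3: {i} / ∅
  b4: {i} / {k,q}
  b5: {q} / ∅
  b6: {m,q} / {c}

Liveness:
  b0 li=∅ lo={h}
  b1 li={h} lo={c,h,k,q}
  b2 li={c,h} lo=∅
  b3 li={c,k,q} lo={c,k,q}
  b4 li={c,k,q} lo={c}
  b5 li={c} lo={c}
  b6 li={c} lo=∅

Conflict graph:
  c: {h,i,k,q}
  h: {c,k,m,q}
  i: {c,k,q}
  k: {c,h,i,q}
  m: {h,q}
  q: {c,h,i,k,m}

Chromatic number:
  {c,h,k,q} pairwise interfere (4-clique) ⇒ χ ≥ 4
  4-colouring: r0={q}  r1={c,m}  r2={h,i}  r3={k}
  χ = 4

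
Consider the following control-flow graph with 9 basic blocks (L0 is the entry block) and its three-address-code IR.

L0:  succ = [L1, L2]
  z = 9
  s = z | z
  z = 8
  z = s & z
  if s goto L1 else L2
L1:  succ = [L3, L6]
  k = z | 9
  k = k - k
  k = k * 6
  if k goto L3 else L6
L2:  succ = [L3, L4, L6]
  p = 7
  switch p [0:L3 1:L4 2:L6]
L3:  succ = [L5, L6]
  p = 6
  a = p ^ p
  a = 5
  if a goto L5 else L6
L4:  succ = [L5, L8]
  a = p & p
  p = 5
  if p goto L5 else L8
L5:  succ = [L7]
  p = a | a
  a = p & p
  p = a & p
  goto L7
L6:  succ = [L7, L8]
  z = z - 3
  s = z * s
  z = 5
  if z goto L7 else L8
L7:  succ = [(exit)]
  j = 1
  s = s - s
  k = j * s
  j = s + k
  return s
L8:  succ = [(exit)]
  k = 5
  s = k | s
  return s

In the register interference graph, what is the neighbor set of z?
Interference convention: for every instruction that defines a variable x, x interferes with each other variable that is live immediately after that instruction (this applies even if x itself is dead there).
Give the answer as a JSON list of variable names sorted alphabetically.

Answer: ["a", "k", "p", "s"]

Working:
def/use:
  L0 def {s,z} use ∅
  L1 def {k} use {z}
  L2 def {p} use ∅
  L3 def {a,p} use ∅
  L4 def {a,p} use {p}
  L5 def {a,p} use {a}
  L6 def {s,z} use {s,z}
  L7 def {j,k,s} use {s}
  L8 def {k,s} use {s}

Live sets:
  L0 li=∅ lo={s,z}
  L1 li={s,z} lo={s,z}
  L2 li={s,z} lo={p,s,z}
  L3 li={s,z} lo={a,s,z}
  L4 li={p,s} lo={a,s}
  L5 li={a,s} lo={s}
  L6 li={s,z} lo={s}
  L7 li={s} lo=∅
  L8 li={s} lo=∅

Conflict graph:
  a↔{p,s,z}
  j↔{s}
  k↔{s,z}
  p↔{a,s,z}
  s↔{a,j,k,p,z}
  z↔{a,k,p,s}

N(z) = ["a", "k", "p", "s"]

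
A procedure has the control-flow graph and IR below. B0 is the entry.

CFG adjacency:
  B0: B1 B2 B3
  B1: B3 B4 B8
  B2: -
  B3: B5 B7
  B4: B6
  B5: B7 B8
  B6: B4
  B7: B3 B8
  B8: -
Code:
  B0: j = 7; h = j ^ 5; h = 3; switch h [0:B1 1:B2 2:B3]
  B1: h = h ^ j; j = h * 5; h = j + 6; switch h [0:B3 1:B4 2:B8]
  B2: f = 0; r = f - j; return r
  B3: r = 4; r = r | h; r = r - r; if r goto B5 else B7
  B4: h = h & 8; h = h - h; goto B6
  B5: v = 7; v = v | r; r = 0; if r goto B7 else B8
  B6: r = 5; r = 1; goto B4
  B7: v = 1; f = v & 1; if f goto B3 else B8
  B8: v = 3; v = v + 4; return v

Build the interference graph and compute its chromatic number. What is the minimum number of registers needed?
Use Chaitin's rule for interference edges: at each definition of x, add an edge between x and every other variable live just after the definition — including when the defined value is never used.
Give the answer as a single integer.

Per-block:
  B0: def={h,j} ue=∅
  B1: def={h,j} ue={h,j}
  B2: def={f,r} ue={j}
  B3: def={r} ue={h}
  B4: def={h} ue={h}
  B5: def={r,v} ue={r}
  B6: def={r} ue=∅
  B7: def={f,v} ue=∅
  B8: def={v} ue=∅

Live sets:
  live B0: ∅→{h,j}
  live B1: {h,j}→{h}
  live B2: {j}→∅
  live B3: {h}→{h,r}
  live B4: {h}→{h}
  live B5: {h,r}→{h}
  live B6: {h}→{h}
  live B7: {h}→{h}
  live B8: ∅→∅

Conflict graph:
  f — {h,j}
  h — {f,j,r,v}
  j — {f,h}
  r — {h,v}
  v — {h,r}

Colouring:
  lower bound: {f,h,j} mutually conflict ⇒ χ ≥ 3
  assign f→R1 h→R0 j→R2 r→R1 v→R2 — no edge inside a register ⇒ χ ≤ 3
  χ = 3

Answer: 3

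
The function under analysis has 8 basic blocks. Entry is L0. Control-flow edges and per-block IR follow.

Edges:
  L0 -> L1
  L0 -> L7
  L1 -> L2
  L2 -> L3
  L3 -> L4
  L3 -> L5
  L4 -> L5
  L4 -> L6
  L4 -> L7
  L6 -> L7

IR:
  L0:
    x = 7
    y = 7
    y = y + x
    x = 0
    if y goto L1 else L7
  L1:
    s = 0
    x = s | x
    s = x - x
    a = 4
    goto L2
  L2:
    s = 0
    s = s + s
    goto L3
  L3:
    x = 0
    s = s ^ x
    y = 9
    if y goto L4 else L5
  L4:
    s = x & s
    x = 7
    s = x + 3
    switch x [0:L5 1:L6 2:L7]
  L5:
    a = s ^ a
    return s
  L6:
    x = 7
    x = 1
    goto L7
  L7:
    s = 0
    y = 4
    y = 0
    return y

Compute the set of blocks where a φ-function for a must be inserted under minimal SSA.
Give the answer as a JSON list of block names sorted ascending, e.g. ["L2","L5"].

Answer: ["L7"]

Analysis:
idom tree: L1←L0 L2←L1 L3←L2 L4←L3 L5←L3 L6←L4 L7←L0
Dom at joins:
  L5: preds {L3,L4}: {L0,L1,L2,L3} ∩ {L0,L1,L2,L3,L4} = {L0,L1,L2,L3}; idom=L3
  L7: preds {L0,L4,L6}: {L0} ∩ {L0,L1,L2,L3,L4} ∩ {L0,L1,L2,L3,L4,L6} = {L0}; idom=L0

DF derivation:
  L5←L3: walk · to L3
  L5←L4: walk L4 to L3
  L7←L0: walk · to L0
  L7←L4: walk L4→L3→L2→L1 to L0
  L7←L6: walk L6→L4→L3→L2→L1 to L0
  DF(L0)=∅
  DF(L1)={L7}
  DF(L2)={L7}
  DF(L3)={L7}
  DF(L4)={L5,L7}
  DF(L5)=∅
  DF(L6)={L7}
  DF(L7)=∅

φ for a: defs {L1,L5}
  DF⁺ = {L7}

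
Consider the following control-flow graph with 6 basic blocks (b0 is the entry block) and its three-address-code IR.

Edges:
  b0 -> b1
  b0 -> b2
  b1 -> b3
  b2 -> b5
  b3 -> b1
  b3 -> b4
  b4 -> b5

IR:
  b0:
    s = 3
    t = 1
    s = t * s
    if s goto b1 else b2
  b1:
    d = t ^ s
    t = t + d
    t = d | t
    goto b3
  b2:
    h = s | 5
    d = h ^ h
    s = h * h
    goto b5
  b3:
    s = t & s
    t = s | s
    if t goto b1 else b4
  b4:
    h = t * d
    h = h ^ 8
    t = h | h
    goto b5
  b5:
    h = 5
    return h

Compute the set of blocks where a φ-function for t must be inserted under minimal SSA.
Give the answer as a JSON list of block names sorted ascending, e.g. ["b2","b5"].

Answer: ["b1", "b5"]

Derivation:
idom tree: b1←b0 b2←b0 b3←b1 b4←b3 b5←b0
Join-block Dom:
  b1: preds {b0,b3}: {b0} ∩ {b0,b1,b3} = {b0}; idom=b0
  b5: preds {b2,b4}: {b0,b2} ∩ {b0,b1,b3,b4} = {b0}; idom=b0

DF derivation:
  join b1 pred b0: · stop@b0
  join b1 pred b3: b3→b1 stop@b0
  join b5 pred b2: b2 stop@b0
  join b5 pred b4: b4→b3→b1 stop@b0
  DF(b0)=∅
  DF(b1)={b1,b5}
  DF(b2)={b5}
  DF(b3)={b1,b5}
  DF(b4)={b5}
  DF(b5)=∅

φ for t: defs {b0,b1,b3,b4}
  DF⁺ = {b1,b5}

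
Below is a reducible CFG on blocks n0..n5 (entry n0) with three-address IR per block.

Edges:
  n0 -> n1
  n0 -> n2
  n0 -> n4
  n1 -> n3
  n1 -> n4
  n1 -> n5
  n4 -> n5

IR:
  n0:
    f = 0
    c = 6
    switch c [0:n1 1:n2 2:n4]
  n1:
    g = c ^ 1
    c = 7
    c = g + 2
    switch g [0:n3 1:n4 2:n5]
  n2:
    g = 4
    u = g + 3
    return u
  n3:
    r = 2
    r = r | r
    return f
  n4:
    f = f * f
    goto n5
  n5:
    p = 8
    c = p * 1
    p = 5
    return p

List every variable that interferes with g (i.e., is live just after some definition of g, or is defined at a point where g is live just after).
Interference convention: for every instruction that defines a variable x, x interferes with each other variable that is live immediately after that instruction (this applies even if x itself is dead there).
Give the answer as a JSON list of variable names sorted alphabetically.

def/use:
  n0: def={c,f} ue=∅
  n1: def={c,g} ue={c}
  n2: def={g,u} ue=∅
  n3: def={r} ue={f}
  n4: def={f} ue={f}
  n5: def={c,p} ue=∅

Backward fixpoint:
  n0 li=∅ lo={c,f}
  n1 li={c,f} lo={f}
  n2 li=∅ lo=∅
  n3 li={f} lo=∅
  n4 li={f} lo=∅
  n5 li=∅ lo=∅

Interfere edges:
  c↔{f,g}
  f↔{c,g,r}
  g↔{c,f}
  p↔∅
  r↔{f}
  u↔∅

N(g) = ["c", "f"]

Answer: ["c", "f"]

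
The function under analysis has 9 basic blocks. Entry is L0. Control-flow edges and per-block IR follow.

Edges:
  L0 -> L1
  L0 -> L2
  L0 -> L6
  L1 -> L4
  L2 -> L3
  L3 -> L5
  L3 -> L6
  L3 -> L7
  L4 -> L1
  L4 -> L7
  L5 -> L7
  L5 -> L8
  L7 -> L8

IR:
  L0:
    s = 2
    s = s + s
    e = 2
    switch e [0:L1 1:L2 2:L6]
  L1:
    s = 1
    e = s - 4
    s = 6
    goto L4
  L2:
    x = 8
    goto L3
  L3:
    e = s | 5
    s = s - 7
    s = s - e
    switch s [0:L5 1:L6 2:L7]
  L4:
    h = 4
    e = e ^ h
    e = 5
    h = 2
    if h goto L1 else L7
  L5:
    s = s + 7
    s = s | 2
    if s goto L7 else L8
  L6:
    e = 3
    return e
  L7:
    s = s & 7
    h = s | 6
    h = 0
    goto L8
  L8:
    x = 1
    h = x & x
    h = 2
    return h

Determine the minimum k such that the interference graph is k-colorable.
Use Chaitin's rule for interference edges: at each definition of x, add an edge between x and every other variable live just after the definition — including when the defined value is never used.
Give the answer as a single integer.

def/use:
  L0: {e,s} / ∅
  L1: {e,s} / ∅
  L2: {x} / ∅
  L3: {e,s} / {s}
  L4: {e,h} / {e}
  L5: {s} / {s}
  L6: {e} / ∅
  L7: {h,s} / {s}
  L8: {h,x} / ∅

Liveness:
  L0 li=∅ lo={s}
  L1 li=∅ lo={e,s}
  L2 li={s} lo={s}
  L3 li={s} lo={s}
  L4 li={e,s} lo={s}
  L5 li={s} lo={s}
  L6 li=∅ lo=∅
  L7 li={s} lo=∅
  L8 li=∅ lo=∅

Conflict graph:
  e — {h,s}
  h — {e,s}
  s — {e,h,x}
  x — {s}

Colouring:
  {e,h,s} pairwise interfere (3-clique) ⇒ χ ≥ 3
  3-colouring: r0={s}  r1={e,x}  r2={h}
  χ = 3

Answer: 3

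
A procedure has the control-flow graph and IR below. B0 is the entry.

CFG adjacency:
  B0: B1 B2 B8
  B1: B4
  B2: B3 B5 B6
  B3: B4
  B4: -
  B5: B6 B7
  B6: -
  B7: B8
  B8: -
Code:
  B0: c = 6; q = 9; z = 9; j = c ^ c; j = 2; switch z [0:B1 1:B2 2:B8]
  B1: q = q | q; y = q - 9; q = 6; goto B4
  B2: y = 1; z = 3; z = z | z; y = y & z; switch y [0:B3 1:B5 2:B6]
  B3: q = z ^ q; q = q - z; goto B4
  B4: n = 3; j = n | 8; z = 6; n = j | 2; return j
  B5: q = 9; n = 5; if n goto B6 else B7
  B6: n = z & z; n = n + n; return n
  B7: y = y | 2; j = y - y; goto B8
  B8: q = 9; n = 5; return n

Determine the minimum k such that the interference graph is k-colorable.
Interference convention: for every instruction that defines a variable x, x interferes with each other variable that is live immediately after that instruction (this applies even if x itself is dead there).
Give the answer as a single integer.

Answer: 3

Working:
Per-block:
  B0: {c,j,q,z} / ∅
  B1: {q,y} / {q}
  B2: {y,z} / ∅
  B3: {q} / {q,z}
  B4: {j,n,z} / ∅
  B5: {n,q} / ∅
  B6: {n} / {z}
  B7: {j,y} / {y}
  B8: {n,q} / ∅

Liveness:
  live B0: ∅→{q}
  live B1: {q}→∅
  live B2: {q}→{q,y,z}
  live B3: {q,z}→∅
  live B4: ∅→∅
  live B5: {y,z}→{y,z}
  live B6: {z}→∅
  live B7: {y}→∅
  live B8: ∅→∅

Conflict graph:
  c↔{q,z}
  j↔{n,q,z}
  n↔{j,y,z}
  q↔{c,j,y,z}
  y↔{n,q,z}
  z↔{c,j,n,q,y}

Colouring:
  {c,q,z} pairwise interfere (3-clique) ⇒ χ ≥ 3
  3-colouring: r0={z}  r1={n,q}  r2={c,j,y}
  χ = 3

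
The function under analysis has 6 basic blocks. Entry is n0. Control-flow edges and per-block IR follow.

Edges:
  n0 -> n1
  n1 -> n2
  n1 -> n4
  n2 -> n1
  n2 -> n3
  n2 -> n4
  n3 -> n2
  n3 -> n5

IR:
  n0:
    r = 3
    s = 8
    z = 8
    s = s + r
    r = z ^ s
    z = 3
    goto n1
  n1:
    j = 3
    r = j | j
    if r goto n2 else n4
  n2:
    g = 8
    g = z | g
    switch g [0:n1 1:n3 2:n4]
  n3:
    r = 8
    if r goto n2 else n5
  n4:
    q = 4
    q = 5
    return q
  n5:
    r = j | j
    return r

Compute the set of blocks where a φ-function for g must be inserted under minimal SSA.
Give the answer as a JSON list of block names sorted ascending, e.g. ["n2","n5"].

Answer: ["n1", "n2", "n4"]

Derivation:
idom tree: n1←n0 n2←n1 n3←n2 n4←n1 n5←n3
Join-block Dom:
  n1: preds {n0,n2}: {n0} ∩ {n0,n1,n2} = {n0}; idom=n0
  n2: preds {n1,n3}: {n0,n1} ∩ {n0,n1,n2,n3} = {n0,n1}; idom=n1
  n4: preds {n1,n2}: {n0,n1} ∩ {n0,n1,n2} = {n0,n1}; idom=n1

Frontier:
  n1←n0: walk · to n0
  n1←n2: walk n2→n1 to n0
  n2←n1: walk · to n1
  n2←n3: walk n3→n2 to n1
  n4←n1: walk · to n1
  n4←n2: walk n2 to n1
  DF(n0)=∅
  DF(n1)={n1}
  DF(n2)={n1,n2,n4}
  DF(n3)={n2}
  DF(n4)=∅
  DF(n5)=∅

φ for g: defs {n2}
  DF⁺ = {n1,n2,n4}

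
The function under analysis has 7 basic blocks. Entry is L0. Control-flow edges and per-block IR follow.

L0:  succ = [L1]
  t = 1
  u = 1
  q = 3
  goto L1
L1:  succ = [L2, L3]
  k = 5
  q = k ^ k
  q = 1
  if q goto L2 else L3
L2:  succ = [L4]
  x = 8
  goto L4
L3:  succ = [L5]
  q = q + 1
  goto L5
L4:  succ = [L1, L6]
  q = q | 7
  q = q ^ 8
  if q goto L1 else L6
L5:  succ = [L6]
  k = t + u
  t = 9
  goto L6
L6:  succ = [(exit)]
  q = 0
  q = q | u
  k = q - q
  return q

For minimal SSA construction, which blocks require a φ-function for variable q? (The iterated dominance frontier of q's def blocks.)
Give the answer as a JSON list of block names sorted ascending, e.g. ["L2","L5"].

Answer: ["L1", "L6"]

Analysis:
idom tree: L1←L0 L2←L1 L3←L1 L4←L2 L5←L3 L6←L1
Dom at joins:
  L1: preds {L0,L4}: {L0} ∩ {L0,L1,L2,L4} = {L0}; idom=L0
  L6: preds {L4,L5}: {L0,L1,L2,L4} ∩ {L0,L1,L3,L5} = {L0,L1}; idom=L1

DF walk-up:
  L1←L0: walk · to L0
  L1←L4: walk L4→L2→L1 to L0
  L6←L4: walk L4→L2 to L1
  L6←L5: walk L5→L3 to L1
  L0: DF=∅
  L1: DF={L1}
  L2: DF={L1,L6}
  L3: DF={L6}
  L4: DF={L1,L6}
  L5: DF={L6}
  L6: DF=∅

φ for q: defs {L0,L1,L3,L4,L6}
  DF⁺ = {L1,L6}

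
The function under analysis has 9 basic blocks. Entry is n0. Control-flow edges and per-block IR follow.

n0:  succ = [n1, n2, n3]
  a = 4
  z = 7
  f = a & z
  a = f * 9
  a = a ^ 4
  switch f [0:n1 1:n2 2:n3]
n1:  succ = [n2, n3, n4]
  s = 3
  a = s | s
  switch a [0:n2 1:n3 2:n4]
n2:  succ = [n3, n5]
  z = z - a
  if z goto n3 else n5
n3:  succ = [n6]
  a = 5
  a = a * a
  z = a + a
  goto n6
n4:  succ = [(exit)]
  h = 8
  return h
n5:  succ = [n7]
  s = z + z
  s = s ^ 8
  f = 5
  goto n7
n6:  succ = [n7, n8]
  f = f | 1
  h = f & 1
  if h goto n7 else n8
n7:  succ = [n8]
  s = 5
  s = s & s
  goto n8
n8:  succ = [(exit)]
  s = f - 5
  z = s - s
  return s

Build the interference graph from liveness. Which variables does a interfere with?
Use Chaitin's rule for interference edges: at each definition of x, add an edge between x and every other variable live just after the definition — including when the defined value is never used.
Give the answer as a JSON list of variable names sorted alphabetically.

Answer: ["f", "z"]

Analysis:
def/use:
  n0: {a,f,z} / ∅
  n1: {a,s} / ∅
  n2: {z} / {a,z}
  n3: {a,z} / ∅
  n4: {h} / ∅
  n5: {f,s} / {z}
  n6: {f,h} / {f}
  n7: {s} / ∅
  n8: {s,z} / {f}

Backward fixpoint:
  live n0: ∅→{a,f,z}
  live n1: {f,z}→{a,f,z}
  live n2: {a,f,z}→{f,z}
  live n3: {f}→{f}
  live n4: ∅→∅
  live n5: {z}→{f}
  live n6: {f}→{f}
  live n7: {f}→{f}
  live n8: {f}→∅

Interfere edges:
  a — {f,z}
  f — {a,h,s,z}
  h — {f}
  s — {f,z}
  z — {a,f,s}

N(a) = ["f", "z"]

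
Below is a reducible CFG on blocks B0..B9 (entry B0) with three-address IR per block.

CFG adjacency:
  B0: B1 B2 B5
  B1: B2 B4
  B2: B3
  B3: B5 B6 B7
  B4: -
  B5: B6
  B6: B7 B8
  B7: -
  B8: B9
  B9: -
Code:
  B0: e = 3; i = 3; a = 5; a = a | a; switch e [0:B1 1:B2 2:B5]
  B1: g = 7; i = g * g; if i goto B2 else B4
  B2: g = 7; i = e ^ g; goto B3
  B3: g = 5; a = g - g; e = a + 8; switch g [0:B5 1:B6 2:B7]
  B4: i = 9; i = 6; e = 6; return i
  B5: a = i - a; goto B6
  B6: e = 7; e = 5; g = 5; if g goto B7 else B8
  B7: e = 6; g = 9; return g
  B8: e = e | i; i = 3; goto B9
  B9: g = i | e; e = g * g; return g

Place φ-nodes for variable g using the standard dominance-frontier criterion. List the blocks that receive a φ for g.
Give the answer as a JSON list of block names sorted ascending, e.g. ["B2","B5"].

Answer: ["B2", "B5", "B6", "B7"]

Derivation:
idom tree: B1←B0 B2←B0 B3←B2 B4←B1 B5←B0 B6←B0 B7←B0 B8←B6 B9←B8
Dom at joins:
  B2: preds {B0,B1}: {B0} ∩ {B0,B1} = {B0}; idom=B0
  B5: preds {B0,B3}: {B0} ∩ {B0,B2,B3} = {B0}; idom=B0
  B6: preds {B3,B5}: {B0,B2,B3} ∩ {B0,B5} = {B0}; idom=B0
  B7: preds {B3,B6}: {B0,B2,B3} ∩ {B0,B6} = {B0}; idom=B0

DF derivation:
  join B2 pred B0: · stop@B0
  join B2 pred B1: B1 stop@B0
  join B5 pred B0: · stop@B0
  join B5 pred B3: B3→B2 stop@B0
  join B6 pred B3: B3→B2 stop@B0
  join B6 pred B5: B5 stop@B0
  join B7 pred B3: B3→B2 stop@B0
  join B7 pred B6: B6 stop@B0
  B0: DF=∅
  B1: DF={B2}
  B2: DF={B5,B6,B7}
  B3: DF={B5,B6,B7}
  B4: DF=∅
  B5: DF={B6}
  B6: DF={B7}
  B7: DF=∅
  B8: DF=∅
  B9: DF=∅

φ for g: defs {B1,B2,B3,B6,B7,B9}
  DF⁺ = {B2,B5,B6,B7}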